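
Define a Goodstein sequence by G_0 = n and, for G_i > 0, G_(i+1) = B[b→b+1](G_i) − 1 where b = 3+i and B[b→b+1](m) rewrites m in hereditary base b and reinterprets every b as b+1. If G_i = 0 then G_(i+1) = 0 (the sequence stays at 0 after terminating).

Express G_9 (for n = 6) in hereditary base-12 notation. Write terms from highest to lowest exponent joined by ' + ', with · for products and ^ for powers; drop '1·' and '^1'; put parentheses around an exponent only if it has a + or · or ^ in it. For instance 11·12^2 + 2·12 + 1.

6 —HB3→ 2·3 —bump→ 2·4 = 8 —(−1)→ 7
7 —HB4→ 4 + 3 —bump→ 5 + 3 = 8 —(−1)→ 7
7 —HB5→ 5 + 2 —bump→ 6 + 2 = 8 —(−1)→ 7
7 —HB6→ 6 + 1 —bump→ 7 + 1 = 8 —(−1)→ 7
7 —HB7→ 7 —bump→ 8 = 8 —(−1)→ 7
7 —HB8→ 7 —bump→ 7 = 7 —(−1)→ 6
6 —HB9→ 6 —bump→ 6 = 6 —(−1)→ 5
5 —HB10→ 5 —bump→ 5 = 5 —(−1)→ 4
4 —HB11→ 4 —bump→ 4 = 4 —(−1)→ 3

3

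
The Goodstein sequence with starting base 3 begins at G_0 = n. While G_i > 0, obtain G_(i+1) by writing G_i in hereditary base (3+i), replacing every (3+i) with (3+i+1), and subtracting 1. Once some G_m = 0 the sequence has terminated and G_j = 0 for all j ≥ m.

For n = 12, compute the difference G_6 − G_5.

12 —HB3→ 3^2 + 3 —bump→ 4^2 + 4 = 20 —(−1)→ 19
19 —HB4→ 4^2 + 3 —bump→ 5^2 + 3 = 28 —(−1)→ 27
27 —HB5→ 5^2 + 2 —bump→ 6^2 + 2 = 38 —(−1)→ 37
37 —HB6→ 6^2 + 1 —bump→ 7^2 + 1 = 50 —(−1)→ 49
49 —HB7→ 7^2 —bump→ 8^2 = 64 —(−1)→ 63
63 —HB8→ 7·8 + 7 —bump→ 7·9 + 7 = 70 —(−1)→ 69

6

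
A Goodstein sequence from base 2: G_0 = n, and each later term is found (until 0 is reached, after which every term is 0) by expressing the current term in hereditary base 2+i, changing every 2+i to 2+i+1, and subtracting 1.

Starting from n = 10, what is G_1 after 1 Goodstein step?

[0] 10 ≡ 2^(2 + 1) + 2 (base 2). Lift 3: 84. −1: 83.
[1] 83 ≡ 3^(3 + 1) + 2 (base 3). Lift 4: 1026. −1: 1025.

83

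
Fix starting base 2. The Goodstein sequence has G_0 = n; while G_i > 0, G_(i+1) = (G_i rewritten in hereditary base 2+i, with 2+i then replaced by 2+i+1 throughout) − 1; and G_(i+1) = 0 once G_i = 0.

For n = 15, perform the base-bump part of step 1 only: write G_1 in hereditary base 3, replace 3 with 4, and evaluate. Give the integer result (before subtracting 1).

i=0: 15 = 2^(2 + 1) + 2^2 + 2 + 1 (b=2); 2→3: 3^(3 + 1) + 3^3 + 3 + 1 = 112; 112−1 = 111
i=1: 111 = 3^(3 + 1) + 3^3 + 3 (b=3); 3→4: 4^(4 + 1) + 4^4 + 4 = 1284; 1284−1 = 1283

1284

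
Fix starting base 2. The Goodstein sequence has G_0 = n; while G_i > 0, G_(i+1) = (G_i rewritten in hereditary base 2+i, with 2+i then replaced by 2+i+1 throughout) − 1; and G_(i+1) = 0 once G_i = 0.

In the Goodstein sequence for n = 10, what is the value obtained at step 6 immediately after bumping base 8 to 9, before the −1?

10 —HB2→ 2^(2 + 1) + 2 —bump→ 3^(3 + 1) + 3 = 84 —(−1)→ 83
83 —HB3→ 3^(3 + 1) + 2 —bump→ 4^(4 + 1) + 2 = 1026 —(−1)→ 1025
1025 —HB4→ 4^(4 + 1) + 1 —bump→ 5^(5 + 1) + 1 = 15626 —(−1)→ 15625
15625 —HB5→ 5^(5 + 1) —bump→ 6^(6 + 1) = 279936 —(−1)→ 279935
279935 —HB6→ 5·6^6 + 5·6^5 + 5·6^4 + 5·6^3 + 5·6^2 + 5·6 + 5 —bump→ 5·7^7 + 5·7^5 + 5·7^4 + 5·7^3 + 5·7^2 + 5·7 + 5 = 4215755 —(−1)→ 4215754
4215754 —HB7→ 5·7^7 + 5·7^5 + 5·7^4 + 5·7^3 + 5·7^2 + 5·7 + 4 —bump→ 5·8^8 + 5·8^5 + 5·8^4 + 5·8^3 + 5·8^2 + 5·8 + 4 = 84073324 —(−1)→ 84073323
84073323 —HB8→ 5·8^8 + 5·8^5 + 5·8^4 + 5·8^3 + 5·8^2 + 5·8 + 3 —bump→ 5·9^9 + 5·9^5 + 5·9^4 + 5·9^3 + 5·9^2 + 5·9 + 3 = 1937434593 —(−1)→ 1937434592

1937434593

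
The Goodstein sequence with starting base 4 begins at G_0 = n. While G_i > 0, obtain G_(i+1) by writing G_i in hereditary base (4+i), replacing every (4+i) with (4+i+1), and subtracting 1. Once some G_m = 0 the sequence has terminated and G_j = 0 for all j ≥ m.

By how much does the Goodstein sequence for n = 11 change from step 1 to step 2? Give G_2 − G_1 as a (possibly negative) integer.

step 0: 11 = 2·4 + 3; sub 5 for 4: 2·5 + 3; = 13; G_1 = 13−1 = 12
step 1: 12 = 2·5 + 2; sub 6 for 5: 2·6 + 2; = 14; G_2 = 14−1 = 13

1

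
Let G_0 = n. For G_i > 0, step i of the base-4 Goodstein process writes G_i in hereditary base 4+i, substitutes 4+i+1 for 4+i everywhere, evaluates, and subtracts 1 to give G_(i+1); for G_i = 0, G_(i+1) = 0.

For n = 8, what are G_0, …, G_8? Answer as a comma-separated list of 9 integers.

base 4: 8 = 2·4; at 5: 2·5 = 10; next = 9
base 5: 9 = 5 + 4; at 6: 6 + 4 = 10; next = 9
base 6: 9 = 6 + 3; at 7: 7 + 3 = 10; next = 9
base 7: 9 = 7 + 2; at 8: 8 + 2 = 10; next = 9
base 8: 9 = 8 + 1; at 9: 9 + 1 = 10; next = 9
base 9: 9 = 9; at 10: 10 = 10; next = 9
base 10: 9 = 9; at 11: 9 = 9; next = 8
base 11: 8 = 8; at 12: 8 = 8; next = 7

8, 9, 9, 9, 9, 9, 9, 8, 7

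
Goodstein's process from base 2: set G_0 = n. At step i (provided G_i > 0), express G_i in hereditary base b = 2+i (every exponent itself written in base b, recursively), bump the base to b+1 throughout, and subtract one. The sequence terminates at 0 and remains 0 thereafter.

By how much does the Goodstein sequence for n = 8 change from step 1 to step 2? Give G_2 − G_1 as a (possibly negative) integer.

(0) 8|_2 = 2^(2 + 1) ↦ 3^(3 + 1)|_3 = 81 ⇒ 80
(1) 80|_3 = 2·3^3 + 2·3^2 + 2·3 + 2 ↦ 2·4^4 + 2·4^2 + 2·4 + 2|_4 = 554 ⇒ 553

473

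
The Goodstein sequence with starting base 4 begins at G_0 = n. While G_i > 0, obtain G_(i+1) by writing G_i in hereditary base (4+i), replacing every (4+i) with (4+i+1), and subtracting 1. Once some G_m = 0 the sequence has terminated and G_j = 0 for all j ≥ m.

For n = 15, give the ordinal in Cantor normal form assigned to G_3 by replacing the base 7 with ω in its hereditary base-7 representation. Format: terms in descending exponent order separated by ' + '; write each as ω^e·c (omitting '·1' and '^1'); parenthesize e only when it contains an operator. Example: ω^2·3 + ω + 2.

ω·3

G_0 = 15. HB_4(15) = 3·4 + 3. Bump = 18. G_1 = 17.
G_1 = 17. HB_5(17) = 3·5 + 2. Bump = 20. G_2 = 19.
G_2 = 19. HB_6(19) = 3·6 + 1. Bump = 22. G_3 = 21.
G_3 = 21. HB_7(21) = 3·7. Bump = 24. G_4 = 23.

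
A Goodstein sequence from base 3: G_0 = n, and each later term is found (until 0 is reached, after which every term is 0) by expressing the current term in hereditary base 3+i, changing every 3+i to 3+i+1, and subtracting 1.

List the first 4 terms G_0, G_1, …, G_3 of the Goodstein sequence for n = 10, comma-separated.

10, 16, 24, 27

G_0=10  [base 3] 3^2 + 1  →[3↦4]→  4^2 + 1 = 17  −1 ⇒ G_1=16
G_1=16  [base 4] 4^2  →[4↦5]→  5^2 = 25  −1 ⇒ G_2=24
G_2=24  [base 5] 4·5 + 4  →[5↦6]→  4·6 + 4 = 28  −1 ⇒ G_3=27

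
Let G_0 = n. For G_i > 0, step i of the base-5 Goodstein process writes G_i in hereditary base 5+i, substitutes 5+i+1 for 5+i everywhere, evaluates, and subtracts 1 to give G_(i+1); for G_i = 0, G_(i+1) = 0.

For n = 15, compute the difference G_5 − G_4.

1

base 5: 15 = 3·5; at 6: 3·6 = 18; next = 17
base 6: 17 = 2·6 + 5; at 7: 2·7 + 5 = 19; next = 18
base 7: 18 = 2·7 + 4; at 8: 2·8 + 4 = 20; next = 19
base 8: 19 = 2·8 + 3; at 9: 2·9 + 3 = 21; next = 20
base 9: 20 = 2·9 + 2; at 10: 2·10 + 2 = 22; next = 21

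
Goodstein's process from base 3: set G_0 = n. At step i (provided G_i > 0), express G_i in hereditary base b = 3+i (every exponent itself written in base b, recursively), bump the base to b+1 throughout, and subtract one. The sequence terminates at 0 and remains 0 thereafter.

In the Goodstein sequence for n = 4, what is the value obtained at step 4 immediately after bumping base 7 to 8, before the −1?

step 0: 4 = 3 + 1; sub 4 for 3: 4 + 1; = 5; G_1 = 5−1 = 4
step 1: 4 = 4; sub 5 for 4: 5; = 5; G_2 = 5−1 = 4
step 2: 4 = 4; sub 6 for 5: 4; = 4; G_3 = 4−1 = 3
step 3: 3 = 3; sub 7 for 6: 3; = 3; G_4 = 3−1 = 2
step 4: 2 = 2; sub 8 for 7: 2; = 2; G_5 = 2−1 = 1

2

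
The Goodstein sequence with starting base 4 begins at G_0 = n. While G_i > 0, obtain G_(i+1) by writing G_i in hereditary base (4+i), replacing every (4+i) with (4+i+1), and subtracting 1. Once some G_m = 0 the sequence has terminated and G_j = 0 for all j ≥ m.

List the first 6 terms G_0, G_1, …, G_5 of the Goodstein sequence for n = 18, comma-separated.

(0) 18|_4 = 4^2 + 2 ↦ 5^2 + 2|_5 = 27 ⇒ 26
(1) 26|_5 = 5^2 + 1 ↦ 6^2 + 1|_6 = 37 ⇒ 36
(2) 36|_6 = 6^2 ↦ 7^2|_7 = 49 ⇒ 48
(3) 48|_7 = 6·7 + 6 ↦ 6·8 + 6|_8 = 54 ⇒ 53
(4) 53|_8 = 6·8 + 5 ↦ 6·9 + 5|_9 = 59 ⇒ 58

18, 26, 36, 48, 53, 58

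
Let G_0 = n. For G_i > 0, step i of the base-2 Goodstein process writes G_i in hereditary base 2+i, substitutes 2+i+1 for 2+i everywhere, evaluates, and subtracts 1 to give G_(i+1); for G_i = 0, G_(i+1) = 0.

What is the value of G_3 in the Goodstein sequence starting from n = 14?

18750

[0] 14 ≡ 2^(2 + 1) + 2^2 + 2 (base 2). Lift 3: 111. −1: 110.
[1] 110 ≡ 3^(3 + 1) + 3^3 + 2 (base 3). Lift 4: 1282. −1: 1281.
[2] 1281 ≡ 4^(4 + 1) + 4^4 + 1 (base 4). Lift 5: 18751. −1: 18750.
[3] 18750 ≡ 5^(5 + 1) + 5^5 (base 5). Lift 6: 326592. −1: 326591.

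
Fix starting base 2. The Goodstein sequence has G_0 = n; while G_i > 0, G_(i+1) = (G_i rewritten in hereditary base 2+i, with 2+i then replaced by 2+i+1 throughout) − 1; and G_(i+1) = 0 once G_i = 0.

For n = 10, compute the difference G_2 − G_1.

942

step 0: 10 = 2^(2 + 1) + 2; sub 3 for 2: 3^(3 + 1) + 3; = 84; G_1 = 84−1 = 83
step 1: 83 = 3^(3 + 1) + 2; sub 4 for 3: 4^(4 + 1) + 2; = 1026; G_2 = 1026−1 = 1025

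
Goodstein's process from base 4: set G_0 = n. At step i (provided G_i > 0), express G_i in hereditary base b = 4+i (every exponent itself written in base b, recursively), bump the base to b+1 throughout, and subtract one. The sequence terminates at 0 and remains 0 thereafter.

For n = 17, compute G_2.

35

17 —HB4→ 4^2 + 1 —bump→ 5^2 + 1 = 26 —(−1)→ 25
25 —HB5→ 5^2 —bump→ 6^2 = 36 —(−1)→ 35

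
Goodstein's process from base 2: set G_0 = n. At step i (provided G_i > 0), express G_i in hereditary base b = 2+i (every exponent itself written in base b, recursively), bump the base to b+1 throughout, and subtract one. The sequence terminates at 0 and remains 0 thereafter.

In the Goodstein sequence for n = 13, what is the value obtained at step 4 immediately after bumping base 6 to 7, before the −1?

5765999

i=0: 13 = 2^(2 + 1) + 2^2 + 1 (b=2); 2→3: 3^(3 + 1) + 3^3 + 1 = 109; 109−1 = 108
i=1: 108 = 3^(3 + 1) + 3^3 (b=3); 3→4: 4^(4 + 1) + 4^4 = 1280; 1280−1 = 1279
i=2: 1279 = 4^(4 + 1) + 3·4^3 + 3·4^2 + 3·4 + 3 (b=4); 4→5: 5^(5 + 1) + 3·5^3 + 3·5^2 + 3·5 + 3 = 16093; 16093−1 = 16092
i=3: 16092 = 5^(5 + 1) + 3·5^3 + 3·5^2 + 3·5 + 2 (b=5); 5→6: 6^(6 + 1) + 3·6^3 + 3·6^2 + 3·6 + 2 = 280712; 280712−1 = 280711
i=4: 280711 = 6^(6 + 1) + 3·6^3 + 3·6^2 + 3·6 + 1 (b=6); 6→7: 7^(7 + 1) + 3·7^3 + 3·7^2 + 3·7 + 1 = 5765999; 5765999−1 = 5765998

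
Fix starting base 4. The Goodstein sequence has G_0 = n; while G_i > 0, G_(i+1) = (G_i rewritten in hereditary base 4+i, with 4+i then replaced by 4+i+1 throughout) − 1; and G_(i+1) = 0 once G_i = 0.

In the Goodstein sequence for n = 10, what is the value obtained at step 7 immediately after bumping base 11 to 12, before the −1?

14

G_0=10  [base 4] 2·4 + 2  →[4↦5]→  2·5 + 2 = 12  −1 ⇒ G_1=11
G_1=11  [base 5] 2·5 + 1  →[5↦6]→  2·6 + 1 = 13  −1 ⇒ G_2=12
G_2=12  [base 6] 2·6  →[6↦7]→  2·7 = 14  −1 ⇒ G_3=13
G_3=13  [base 7] 7 + 6  →[7↦8]→  8 + 6 = 14  −1 ⇒ G_4=13
G_4=13  [base 8] 8 + 5  →[8↦9]→  9 + 5 = 14  −1 ⇒ G_5=13
G_5=13  [base 9] 9 + 4  →[9↦10]→  10 + 4 = 14  −1 ⇒ G_6=13
G_6=13  [base 10] 10 + 3  →[10↦11]→  11 + 3 = 14  −1 ⇒ G_7=13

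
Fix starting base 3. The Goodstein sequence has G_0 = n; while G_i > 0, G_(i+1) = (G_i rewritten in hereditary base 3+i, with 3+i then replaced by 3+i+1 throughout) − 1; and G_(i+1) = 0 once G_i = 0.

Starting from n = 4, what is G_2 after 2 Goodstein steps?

G_0=4  [base 3] 3 + 1  →[3↦4]→  4 + 1 = 5  −1 ⇒ G_1=4
G_1=4  [base 4] 4  →[4↦5]→  5 = 5  −1 ⇒ G_2=4
G_2=4  [base 5] 4  →[5↦6]→  4 = 4  −1 ⇒ G_3=3

4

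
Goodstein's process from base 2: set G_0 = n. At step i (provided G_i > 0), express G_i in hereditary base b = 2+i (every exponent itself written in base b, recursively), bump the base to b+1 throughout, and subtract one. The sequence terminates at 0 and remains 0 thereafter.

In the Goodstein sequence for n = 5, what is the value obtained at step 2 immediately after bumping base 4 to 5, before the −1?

G_0 = 5. HB_2(5) = 2^2 + 1. Bump = 28. G_1 = 27.
G_1 = 27. HB_3(27) = 3^3. Bump = 256. G_2 = 255.

468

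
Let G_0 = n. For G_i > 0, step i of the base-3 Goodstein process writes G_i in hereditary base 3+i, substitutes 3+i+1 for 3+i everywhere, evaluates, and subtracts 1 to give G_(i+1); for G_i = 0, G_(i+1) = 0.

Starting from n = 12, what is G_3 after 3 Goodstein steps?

G_0 = 12. HB_3(12) = 3^2 + 3. Bump = 20. G_1 = 19.
G_1 = 19. HB_4(19) = 4^2 + 3. Bump = 28. G_2 = 27.
G_2 = 27. HB_5(27) = 5^2 + 2. Bump = 38. G_3 = 37.
G_3 = 37. HB_6(37) = 6^2 + 1. Bump = 50. G_4 = 49.

37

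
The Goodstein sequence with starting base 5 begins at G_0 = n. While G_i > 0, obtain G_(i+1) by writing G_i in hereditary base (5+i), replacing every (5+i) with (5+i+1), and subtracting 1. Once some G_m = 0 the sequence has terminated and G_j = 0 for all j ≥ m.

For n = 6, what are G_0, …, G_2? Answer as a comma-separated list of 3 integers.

6, 6, 6

(0) 6|_5 = 5 + 1 ↦ 6 + 1|_6 = 7 ⇒ 6
(1) 6|_6 = 6 ↦ 7|_7 = 7 ⇒ 6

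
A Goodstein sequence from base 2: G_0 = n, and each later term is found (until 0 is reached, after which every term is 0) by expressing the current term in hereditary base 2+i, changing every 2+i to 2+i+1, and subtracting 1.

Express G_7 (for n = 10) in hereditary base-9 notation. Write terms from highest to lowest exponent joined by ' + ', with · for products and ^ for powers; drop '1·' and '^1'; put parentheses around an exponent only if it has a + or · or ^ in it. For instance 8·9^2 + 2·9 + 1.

5·9^9 + 5·9^5 + 5·9^4 + 5·9^3 + 5·9^2 + 5·9 + 2

10 —HB2→ 2^(2 + 1) + 2 —bump→ 3^(3 + 1) + 3 = 84 —(−1)→ 83
83 —HB3→ 3^(3 + 1) + 2 —bump→ 4^(4 + 1) + 2 = 1026 —(−1)→ 1025
1025 —HB4→ 4^(4 + 1) + 1 —bump→ 5^(5 + 1) + 1 = 15626 —(−1)→ 15625
15625 —HB5→ 5^(5 + 1) —bump→ 6^(6 + 1) = 279936 —(−1)→ 279935
279935 —HB6→ 5·6^6 + 5·6^5 + 5·6^4 + 5·6^3 + 5·6^2 + 5·6 + 5 —bump→ 5·7^7 + 5·7^5 + 5·7^4 + 5·7^3 + 5·7^2 + 5·7 + 5 = 4215755 —(−1)→ 4215754
4215754 —HB7→ 5·7^7 + 5·7^5 + 5·7^4 + 5·7^3 + 5·7^2 + 5·7 + 4 —bump→ 5·8^8 + 5·8^5 + 5·8^4 + 5·8^3 + 5·8^2 + 5·8 + 4 = 84073324 —(−1)→ 84073323
84073323 —HB8→ 5·8^8 + 5·8^5 + 5·8^4 + 5·8^3 + 5·8^2 + 5·8 + 3 —bump→ 5·9^9 + 5·9^5 + 5·9^4 + 5·9^3 + 5·9^2 + 5·9 + 3 = 1937434593 —(−1)→ 1937434592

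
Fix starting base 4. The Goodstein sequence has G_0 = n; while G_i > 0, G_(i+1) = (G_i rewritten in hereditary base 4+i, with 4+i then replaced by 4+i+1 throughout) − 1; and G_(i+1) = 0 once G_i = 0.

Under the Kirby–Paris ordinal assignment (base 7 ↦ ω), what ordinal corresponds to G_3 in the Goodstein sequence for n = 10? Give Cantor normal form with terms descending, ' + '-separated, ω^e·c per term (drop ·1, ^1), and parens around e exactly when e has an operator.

ω + 6

G_0=10  [base 4] 2·4 + 2  →[4↦5]→  2·5 + 2 = 12  −1 ⇒ G_1=11
G_1=11  [base 5] 2·5 + 1  →[5↦6]→  2·6 + 1 = 13  −1 ⇒ G_2=12
G_2=12  [base 6] 2·6  →[6↦7]→  2·7 = 14  −1 ⇒ G_3=13
G_3=13  [base 7] 7 + 6  →[7↦8]→  8 + 6 = 14  −1 ⇒ G_4=13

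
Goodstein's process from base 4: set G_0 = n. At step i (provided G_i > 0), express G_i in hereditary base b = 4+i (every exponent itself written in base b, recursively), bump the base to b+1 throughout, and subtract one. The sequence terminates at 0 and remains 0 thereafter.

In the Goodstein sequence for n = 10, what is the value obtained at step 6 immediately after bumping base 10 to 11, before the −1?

base 4: 10 = 2·4 + 2; at 5: 2·5 + 2 = 12; next = 11
base 5: 11 = 2·5 + 1; at 6: 2·6 + 1 = 13; next = 12
base 6: 12 = 2·6; at 7: 2·7 = 14; next = 13
base 7: 13 = 7 + 6; at 8: 8 + 6 = 14; next = 13
base 8: 13 = 8 + 5; at 9: 9 + 5 = 14; next = 13
base 9: 13 = 9 + 4; at 10: 10 + 4 = 14; next = 13

14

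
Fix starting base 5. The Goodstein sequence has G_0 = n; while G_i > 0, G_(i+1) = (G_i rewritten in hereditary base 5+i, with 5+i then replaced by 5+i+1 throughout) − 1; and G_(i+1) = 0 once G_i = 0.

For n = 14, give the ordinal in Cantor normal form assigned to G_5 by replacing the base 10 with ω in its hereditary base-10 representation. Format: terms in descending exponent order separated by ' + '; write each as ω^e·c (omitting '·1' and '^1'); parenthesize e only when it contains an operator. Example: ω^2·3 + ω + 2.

ω + 9

14 —HB5→ 2·5 + 4 —bump→ 2·6 + 4 = 16 —(−1)→ 15
15 —HB6→ 2·6 + 3 —bump→ 2·7 + 3 = 17 —(−1)→ 16
16 —HB7→ 2·7 + 2 —bump→ 2·8 + 2 = 18 —(−1)→ 17
17 —HB8→ 2·8 + 1 —bump→ 2·9 + 1 = 19 —(−1)→ 18
18 —HB9→ 2·9 —bump→ 2·10 = 20 —(−1)→ 19
19 —HB10→ 10 + 9 —bump→ 11 + 9 = 20 —(−1)→ 19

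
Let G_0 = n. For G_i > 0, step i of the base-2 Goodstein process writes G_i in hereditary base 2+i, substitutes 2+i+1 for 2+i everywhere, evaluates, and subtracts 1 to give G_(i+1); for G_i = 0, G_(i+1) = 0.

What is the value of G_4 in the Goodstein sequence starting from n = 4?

83

base 2: 4 = 2^2; at 3: 3^3 = 27; next = 26
base 3: 26 = 2·3^2 + 2·3 + 2; at 4: 2·4^2 + 2·4 + 2 = 42; next = 41
base 4: 41 = 2·4^2 + 2·4 + 1; at 5: 2·5^2 + 2·5 + 1 = 61; next = 60
base 5: 60 = 2·5^2 + 2·5; at 6: 2·6^2 + 2·6 = 84; next = 83
base 6: 83 = 2·6^2 + 6 + 5; at 7: 2·7^2 + 7 + 5 = 110; next = 109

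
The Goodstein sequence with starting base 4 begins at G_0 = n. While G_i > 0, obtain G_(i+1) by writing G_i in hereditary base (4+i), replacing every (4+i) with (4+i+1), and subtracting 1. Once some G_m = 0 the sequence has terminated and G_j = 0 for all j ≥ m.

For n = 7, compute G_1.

step 0: 7 = 4 + 3; sub 5 for 4: 5 + 3; = 8; G_1 = 8−1 = 7
step 1: 7 = 5 + 2; sub 6 for 5: 6 + 2; = 8; G_2 = 8−1 = 7

7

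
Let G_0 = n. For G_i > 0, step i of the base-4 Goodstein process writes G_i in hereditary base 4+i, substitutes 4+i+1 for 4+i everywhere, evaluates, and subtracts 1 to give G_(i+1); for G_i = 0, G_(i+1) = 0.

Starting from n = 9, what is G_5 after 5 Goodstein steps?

G_0 = 9. HB_4(9) = 2·4 + 1. Bump = 11. G_1 = 10.
G_1 = 10. HB_5(10) = 2·5. Bump = 12. G_2 = 11.
G_2 = 11. HB_6(11) = 6 + 5. Bump = 12. G_3 = 11.
G_3 = 11. HB_7(11) = 7 + 4. Bump = 12. G_4 = 11.
G_4 = 11. HB_8(11) = 8 + 3. Bump = 12. G_5 = 11.
G_5 = 11. HB_9(11) = 9 + 2. Bump = 12. G_6 = 11.

11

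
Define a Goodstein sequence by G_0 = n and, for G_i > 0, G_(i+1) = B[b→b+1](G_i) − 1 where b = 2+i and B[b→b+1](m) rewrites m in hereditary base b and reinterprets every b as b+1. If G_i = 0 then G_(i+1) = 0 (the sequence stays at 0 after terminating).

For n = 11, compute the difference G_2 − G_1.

G_0=11  [base 2] 2^(2 + 1) + 2 + 1  →[2↦3]→  3^(3 + 1) + 3 + 1 = 85  −1 ⇒ G_1=84
G_1=84  [base 3] 3^(3 + 1) + 3  →[3↦4]→  4^(4 + 1) + 4 = 1028  −1 ⇒ G_2=1027

943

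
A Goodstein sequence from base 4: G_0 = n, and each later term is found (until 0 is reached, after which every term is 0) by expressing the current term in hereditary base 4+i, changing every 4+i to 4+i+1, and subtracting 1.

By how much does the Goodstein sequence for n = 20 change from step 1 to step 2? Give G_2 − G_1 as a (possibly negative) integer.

(0) 20|_4 = 4^2 + 4 ↦ 5^2 + 5|_5 = 30 ⇒ 29
(1) 29|_5 = 5^2 + 4 ↦ 6^2 + 4|_6 = 40 ⇒ 39

10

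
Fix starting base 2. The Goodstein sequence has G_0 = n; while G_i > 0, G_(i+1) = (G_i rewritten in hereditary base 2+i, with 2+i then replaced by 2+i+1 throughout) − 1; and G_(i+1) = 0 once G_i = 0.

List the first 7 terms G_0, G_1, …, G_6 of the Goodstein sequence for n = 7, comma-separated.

7, 30, 259, 3127, 46657, 823543, 16777215

G_0 = 7. HB_2(7) = 2^2 + 2 + 1. Bump = 31. G_1 = 30.
G_1 = 30. HB_3(30) = 3^3 + 3. Bump = 260. G_2 = 259.
G_2 = 259. HB_4(259) = 4^4 + 3. Bump = 3128. G_3 = 3127.
G_3 = 3127. HB_5(3127) = 5^5 + 2. Bump = 46658. G_4 = 46657.
G_4 = 46657. HB_6(46657) = 6^6 + 1. Bump = 823544. G_5 = 823543.
G_5 = 823543. HB_7(823543) = 7^7. Bump = 16777216. G_6 = 16777215.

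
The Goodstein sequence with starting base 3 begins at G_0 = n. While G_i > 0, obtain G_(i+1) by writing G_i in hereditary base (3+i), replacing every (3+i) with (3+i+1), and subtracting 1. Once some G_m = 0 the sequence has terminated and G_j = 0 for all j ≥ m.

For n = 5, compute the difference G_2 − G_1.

0

step 0: 5 = 3 + 2; sub 4 for 3: 4 + 2; = 6; G_1 = 6−1 = 5
step 1: 5 = 4 + 1; sub 5 for 4: 5 + 1; = 6; G_2 = 6−1 = 5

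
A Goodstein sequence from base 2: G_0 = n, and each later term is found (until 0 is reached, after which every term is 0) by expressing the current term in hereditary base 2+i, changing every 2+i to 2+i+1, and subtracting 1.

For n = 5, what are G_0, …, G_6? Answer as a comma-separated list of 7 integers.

G_0 = 5. HB_2(5) = 2^2 + 1. Bump = 28. G_1 = 27.
G_1 = 27. HB_3(27) = 3^3. Bump = 256. G_2 = 255.
G_2 = 255. HB_4(255) = 3·4^3 + 3·4^2 + 3·4 + 3. Bump = 468. G_3 = 467.
G_3 = 467. HB_5(467) = 3·5^3 + 3·5^2 + 3·5 + 2. Bump = 776. G_4 = 775.
G_4 = 775. HB_6(775) = 3·6^3 + 3·6^2 + 3·6 + 1. Bump = 1198. G_5 = 1197.
G_5 = 1197. HB_7(1197) = 3·7^3 + 3·7^2 + 3·7. Bump = 1752. G_6 = 1751.

5, 27, 255, 467, 775, 1197, 1751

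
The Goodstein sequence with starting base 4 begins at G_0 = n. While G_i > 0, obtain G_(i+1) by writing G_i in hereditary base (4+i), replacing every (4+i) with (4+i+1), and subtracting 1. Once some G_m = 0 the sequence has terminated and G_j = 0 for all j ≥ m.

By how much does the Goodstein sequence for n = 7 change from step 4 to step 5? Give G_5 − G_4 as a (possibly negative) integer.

-1

(0) 7|_4 = 4 + 3 ↦ 5 + 3|_5 = 8 ⇒ 7
(1) 7|_5 = 5 + 2 ↦ 6 + 2|_6 = 8 ⇒ 7
(2) 7|_6 = 6 + 1 ↦ 7 + 1|_7 = 8 ⇒ 7
(3) 7|_7 = 7 ↦ 8|_8 = 8 ⇒ 7
(4) 7|_8 = 7 ↦ 7|_9 = 7 ⇒ 6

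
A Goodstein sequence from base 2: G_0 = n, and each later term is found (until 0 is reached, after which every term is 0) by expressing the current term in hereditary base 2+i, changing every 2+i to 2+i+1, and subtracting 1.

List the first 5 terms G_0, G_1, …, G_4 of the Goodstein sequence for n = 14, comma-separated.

14, 110, 1281, 18750, 326591

step 0: 14 = 2^(2 + 1) + 2^2 + 2; sub 3 for 2: 3^(3 + 1) + 3^3 + 3; = 111; G_1 = 111−1 = 110
step 1: 110 = 3^(3 + 1) + 3^3 + 2; sub 4 for 3: 4^(4 + 1) + 4^4 + 2; = 1282; G_2 = 1282−1 = 1281
step 2: 1281 = 4^(4 + 1) + 4^4 + 1; sub 5 for 4: 5^(5 + 1) + 5^5 + 1; = 18751; G_3 = 18751−1 = 18750
step 3: 18750 = 5^(5 + 1) + 5^5; sub 6 for 5: 6^(6 + 1) + 6^6; = 326592; G_4 = 326592−1 = 326591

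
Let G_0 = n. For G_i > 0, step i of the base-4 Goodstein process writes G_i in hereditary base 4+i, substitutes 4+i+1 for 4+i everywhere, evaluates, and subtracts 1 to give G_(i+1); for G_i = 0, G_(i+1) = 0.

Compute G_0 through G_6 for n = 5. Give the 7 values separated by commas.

5, 5, 5, 4, 3, 2, 1

[0] 5 ≡ 4 + 1 (base 4). Lift 5: 6. −1: 5.
[1] 5 ≡ 5 (base 5). Lift 6: 6. −1: 5.
[2] 5 ≡ 5 (base 6). Lift 7: 5. −1: 4.
[3] 4 ≡ 4 (base 7). Lift 8: 4. −1: 3.
[4] 3 ≡ 3 (base 8). Lift 9: 3. −1: 2.
[5] 2 ≡ 2 (base 9). Lift 10: 2. −1: 1.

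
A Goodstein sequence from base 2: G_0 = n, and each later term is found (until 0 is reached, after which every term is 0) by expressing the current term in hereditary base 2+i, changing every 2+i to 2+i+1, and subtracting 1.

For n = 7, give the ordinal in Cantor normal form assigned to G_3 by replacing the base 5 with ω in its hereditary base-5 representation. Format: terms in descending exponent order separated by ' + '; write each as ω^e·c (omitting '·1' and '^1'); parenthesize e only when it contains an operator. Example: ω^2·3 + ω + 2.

base 2: 7 = 2^2 + 2 + 1; at 3: 3^3 + 3 + 1 = 31; next = 30
base 3: 30 = 3^3 + 3; at 4: 4^4 + 4 = 260; next = 259
base 4: 259 = 4^4 + 3; at 5: 5^5 + 3 = 3128; next = 3127
base 5: 3127 = 5^5 + 2; at 6: 6^6 + 2 = 46658; next = 46657

ω^ω + 2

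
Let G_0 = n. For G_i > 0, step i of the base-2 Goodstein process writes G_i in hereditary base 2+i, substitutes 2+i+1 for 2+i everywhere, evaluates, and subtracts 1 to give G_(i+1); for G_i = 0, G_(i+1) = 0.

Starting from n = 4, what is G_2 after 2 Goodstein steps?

i=0: 4 = 2^2 (b=2); 2→3: 3^3 = 27; 27−1 = 26
i=1: 26 = 2·3^2 + 2·3 + 2 (b=3); 3→4: 2·4^2 + 2·4 + 2 = 42; 42−1 = 41
i=2: 41 = 2·4^2 + 2·4 + 1 (b=4); 4→5: 2·5^2 + 2·5 + 1 = 61; 61−1 = 60

41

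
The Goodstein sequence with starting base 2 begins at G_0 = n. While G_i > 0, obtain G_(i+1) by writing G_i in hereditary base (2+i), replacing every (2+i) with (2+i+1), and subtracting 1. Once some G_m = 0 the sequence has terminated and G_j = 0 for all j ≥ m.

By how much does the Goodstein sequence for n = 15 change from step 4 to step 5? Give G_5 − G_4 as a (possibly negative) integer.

6261751

i=0: 15 = 2^(2 + 1) + 2^2 + 2 + 1 (b=2); 2→3: 3^(3 + 1) + 3^3 + 3 + 1 = 112; 112−1 = 111
i=1: 111 = 3^(3 + 1) + 3^3 + 3 (b=3); 3→4: 4^(4 + 1) + 4^4 + 4 = 1284; 1284−1 = 1283
i=2: 1283 = 4^(4 + 1) + 4^4 + 3 (b=4); 4→5: 5^(5 + 1) + 5^5 + 3 = 18753; 18753−1 = 18752
i=3: 18752 = 5^(5 + 1) + 5^5 + 2 (b=5); 5→6: 6^(6 + 1) + 6^6 + 2 = 326594; 326594−1 = 326593
i=4: 326593 = 6^(6 + 1) + 6^6 + 1 (b=6); 6→7: 7^(7 + 1) + 7^7 + 1 = 6588345; 6588345−1 = 6588344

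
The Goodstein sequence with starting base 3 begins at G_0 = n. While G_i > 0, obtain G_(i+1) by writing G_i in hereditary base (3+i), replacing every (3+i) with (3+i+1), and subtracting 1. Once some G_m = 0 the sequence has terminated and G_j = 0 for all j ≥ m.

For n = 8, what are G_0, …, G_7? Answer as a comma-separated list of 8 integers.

[0] 8 ≡ 2·3 + 2 (base 3). Lift 4: 10. −1: 9.
[1] 9 ≡ 2·4 + 1 (base 4). Lift 5: 11. −1: 10.
[2] 10 ≡ 2·5 (base 5). Lift 6: 12. −1: 11.
[3] 11 ≡ 6 + 5 (base 6). Lift 7: 12. −1: 11.
[4] 11 ≡ 7 + 4 (base 7). Lift 8: 12. −1: 11.
[5] 11 ≡ 8 + 3 (base 8). Lift 9: 12. −1: 11.
[6] 11 ≡ 9 + 2 (base 9). Lift 10: 12. −1: 11.

8, 9, 10, 11, 11, 11, 11, 11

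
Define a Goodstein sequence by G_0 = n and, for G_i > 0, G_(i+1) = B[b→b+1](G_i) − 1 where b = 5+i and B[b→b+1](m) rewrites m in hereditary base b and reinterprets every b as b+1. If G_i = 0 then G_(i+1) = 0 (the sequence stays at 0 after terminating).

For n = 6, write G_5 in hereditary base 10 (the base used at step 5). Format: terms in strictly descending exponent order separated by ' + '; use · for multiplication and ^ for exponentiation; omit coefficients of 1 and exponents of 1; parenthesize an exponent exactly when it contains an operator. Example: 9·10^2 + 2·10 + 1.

6 —HB5→ 5 + 1 —bump→ 6 + 1 = 7 —(−1)→ 6
6 —HB6→ 6 —bump→ 7 = 7 —(−1)→ 6
6 —HB7→ 6 —bump→ 6 = 6 —(−1)→ 5
5 —HB8→ 5 —bump→ 5 = 5 —(−1)→ 4
4 —HB9→ 4 —bump→ 4 = 4 —(−1)→ 3
3 —HB10→ 3 —bump→ 3 = 3 —(−1)→ 2

3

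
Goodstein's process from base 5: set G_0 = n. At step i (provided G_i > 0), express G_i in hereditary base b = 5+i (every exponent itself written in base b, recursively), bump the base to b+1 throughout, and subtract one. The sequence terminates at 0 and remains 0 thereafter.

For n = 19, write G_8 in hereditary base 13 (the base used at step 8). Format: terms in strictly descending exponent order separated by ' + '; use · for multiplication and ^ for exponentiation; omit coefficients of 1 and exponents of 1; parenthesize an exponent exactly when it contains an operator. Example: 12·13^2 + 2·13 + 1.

2·13 + 6

G_0 = 19. HB_5(19) = 3·5 + 4. Bump = 22. G_1 = 21.
G_1 = 21. HB_6(21) = 3·6 + 3. Bump = 24. G_2 = 23.
G_2 = 23. HB_7(23) = 3·7 + 2. Bump = 26. G_3 = 25.
G_3 = 25. HB_8(25) = 3·8 + 1. Bump = 28. G_4 = 27.
G_4 = 27. HB_9(27) = 3·9. Bump = 30. G_5 = 29.
G_5 = 29. HB_10(29) = 2·10 + 9. Bump = 31. G_6 = 30.
G_6 = 30. HB_11(30) = 2·11 + 8. Bump = 32. G_7 = 31.
G_7 = 31. HB_12(31) = 2·12 + 7. Bump = 33. G_8 = 32.
G_8 = 32. HB_13(32) = 2·13 + 6. Bump = 34. G_9 = 33.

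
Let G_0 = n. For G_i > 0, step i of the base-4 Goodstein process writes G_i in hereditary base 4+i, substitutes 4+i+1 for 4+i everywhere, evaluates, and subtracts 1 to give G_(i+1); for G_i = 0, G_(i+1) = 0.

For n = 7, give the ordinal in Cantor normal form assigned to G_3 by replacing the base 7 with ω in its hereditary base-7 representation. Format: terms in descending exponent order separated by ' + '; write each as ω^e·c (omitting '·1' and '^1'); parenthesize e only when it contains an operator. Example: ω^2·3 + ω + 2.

G_0 = 7. HB_4(7) = 4 + 3. Bump = 8. G_1 = 7.
G_1 = 7. HB_5(7) = 5 + 2. Bump = 8. G_2 = 7.
G_2 = 7. HB_6(7) = 6 + 1. Bump = 8. G_3 = 7.

ω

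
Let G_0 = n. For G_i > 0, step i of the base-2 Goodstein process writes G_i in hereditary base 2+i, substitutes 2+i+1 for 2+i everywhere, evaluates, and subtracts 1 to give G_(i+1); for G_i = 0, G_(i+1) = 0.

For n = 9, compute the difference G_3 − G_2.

9 —HB2→ 2^(2 + 1) + 1 —bump→ 3^(3 + 1) + 1 = 82 —(−1)→ 81
81 —HB3→ 3^(3 + 1) —bump→ 4^(4 + 1) = 1024 —(−1)→ 1023
1023 —HB4→ 3·4^4 + 3·4^3 + 3·4^2 + 3·4 + 3 —bump→ 3·5^5 + 3·5^3 + 3·5^2 + 3·5 + 3 = 9843 —(−1)→ 9842

8819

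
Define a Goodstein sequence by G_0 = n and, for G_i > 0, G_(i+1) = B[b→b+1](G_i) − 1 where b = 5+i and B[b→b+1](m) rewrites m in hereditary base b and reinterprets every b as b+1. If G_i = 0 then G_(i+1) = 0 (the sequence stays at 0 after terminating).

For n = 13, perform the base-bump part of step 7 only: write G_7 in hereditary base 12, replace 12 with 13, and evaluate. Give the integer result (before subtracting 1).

[0] 13 ≡ 2·5 + 3 (base 5). Lift 6: 15. −1: 14.
[1] 14 ≡ 2·6 + 2 (base 6). Lift 7: 16. −1: 15.
[2] 15 ≡ 2·7 + 1 (base 7). Lift 8: 17. −1: 16.
[3] 16 ≡ 2·8 (base 8). Lift 9: 18. −1: 17.
[4] 17 ≡ 9 + 8 (base 9). Lift 10: 18. −1: 17.
[5] 17 ≡ 10 + 7 (base 10). Lift 11: 18. −1: 17.
[6] 17 ≡ 11 + 6 (base 11). Lift 12: 18. −1: 17.
[7] 17 ≡ 12 + 5 (base 12). Lift 13: 18. −1: 17.

18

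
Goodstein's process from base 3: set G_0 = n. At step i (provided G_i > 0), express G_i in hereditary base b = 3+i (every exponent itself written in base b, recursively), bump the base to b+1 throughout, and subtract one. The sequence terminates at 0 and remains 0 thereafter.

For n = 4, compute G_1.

(0) 4|_3 = 3 + 1 ↦ 4 + 1|_4 = 5 ⇒ 4
(1) 4|_4 = 4 ↦ 5|_5 = 5 ⇒ 4

4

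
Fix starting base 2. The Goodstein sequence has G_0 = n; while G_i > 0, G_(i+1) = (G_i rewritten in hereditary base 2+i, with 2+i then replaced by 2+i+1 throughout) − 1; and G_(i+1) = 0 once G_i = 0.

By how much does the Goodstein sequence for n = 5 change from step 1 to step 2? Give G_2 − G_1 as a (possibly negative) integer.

G_0 = 5. HB_2(5) = 2^2 + 1. Bump = 28. G_1 = 27.
G_1 = 27. HB_3(27) = 3^3. Bump = 256. G_2 = 255.

228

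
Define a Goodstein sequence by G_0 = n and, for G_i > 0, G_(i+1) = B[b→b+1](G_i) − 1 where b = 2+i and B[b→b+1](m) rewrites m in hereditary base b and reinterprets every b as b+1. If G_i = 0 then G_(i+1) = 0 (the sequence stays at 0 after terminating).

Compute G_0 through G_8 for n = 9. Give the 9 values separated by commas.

G_0 = 9. HB_2(9) = 2^(2 + 1) + 1. Bump = 82. G_1 = 81.
G_1 = 81. HB_3(81) = 3^(3 + 1). Bump = 1024. G_2 = 1023.
G_2 = 1023. HB_4(1023) = 3·4^4 + 3·4^3 + 3·4^2 + 3·4 + 3. Bump = 9843. G_3 = 9842.
G_3 = 9842. HB_5(9842) = 3·5^5 + 3·5^3 + 3·5^2 + 3·5 + 2. Bump = 140744. G_4 = 140743.
G_4 = 140743. HB_6(140743) = 3·6^6 + 3·6^3 + 3·6^2 + 3·6 + 1. Bump = 2471827. G_5 = 2471826.
G_5 = 2471826. HB_7(2471826) = 3·7^7 + 3·7^3 + 3·7^2 + 3·7. Bump = 50333400. G_6 = 50333399.
G_6 = 50333399. HB_8(50333399) = 3·8^8 + 3·8^3 + 3·8^2 + 2·8 + 7. Bump = 1162263922. G_7 = 1162263921.
G_7 = 1162263921. HB_9(1162263921) = 3·9^9 + 3·9^3 + 3·9^2 + 2·9 + 6. Bump = 30000003326. G_8 = 30000003325.

9, 81, 1023, 9842, 140743, 2471826, 50333399, 1162263921, 30000003325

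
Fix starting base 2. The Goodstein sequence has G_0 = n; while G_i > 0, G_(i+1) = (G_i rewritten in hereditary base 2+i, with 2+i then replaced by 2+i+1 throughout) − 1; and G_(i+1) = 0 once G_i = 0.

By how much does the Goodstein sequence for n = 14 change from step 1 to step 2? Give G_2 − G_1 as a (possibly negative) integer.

step 0: 14 = 2^(2 + 1) + 2^2 + 2; sub 3 for 2: 3^(3 + 1) + 3^3 + 3; = 111; G_1 = 111−1 = 110
step 1: 110 = 3^(3 + 1) + 3^3 + 2; sub 4 for 3: 4^(4 + 1) + 4^4 + 2; = 1282; G_2 = 1282−1 = 1281

1171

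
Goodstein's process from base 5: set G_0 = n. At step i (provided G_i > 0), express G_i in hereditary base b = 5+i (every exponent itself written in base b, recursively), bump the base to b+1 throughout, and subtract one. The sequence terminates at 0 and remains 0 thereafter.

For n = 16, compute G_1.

18

[0] 16 ≡ 3·5 + 1 (base 5). Lift 6: 19. −1: 18.
[1] 18 ≡ 3·6 (base 6). Lift 7: 21. −1: 20.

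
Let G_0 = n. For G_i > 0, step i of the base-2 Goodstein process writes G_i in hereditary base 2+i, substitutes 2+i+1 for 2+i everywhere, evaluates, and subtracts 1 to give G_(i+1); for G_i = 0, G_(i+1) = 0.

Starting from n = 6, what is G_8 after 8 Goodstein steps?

555551

6 —HB2→ 2^2 + 2 —bump→ 3^3 + 3 = 30 —(−1)→ 29
29 —HB3→ 3^3 + 2 —bump→ 4^4 + 2 = 258 —(−1)→ 257
257 —HB4→ 4^4 + 1 —bump→ 5^5 + 1 = 3126 —(−1)→ 3125
3125 —HB5→ 5^5 —bump→ 6^6 = 46656 —(−1)→ 46655
46655 —HB6→ 5·6^5 + 5·6^4 + 5·6^3 + 5·6^2 + 5·6 + 5 —bump→ 5·7^5 + 5·7^4 + 5·7^3 + 5·7^2 + 5·7 + 5 = 98040 —(−1)→ 98039
98039 —HB7→ 5·7^5 + 5·7^4 + 5·7^3 + 5·7^2 + 5·7 + 4 —bump→ 5·8^5 + 5·8^4 + 5·8^3 + 5·8^2 + 5·8 + 4 = 187244 —(−1)→ 187243
187243 —HB8→ 5·8^5 + 5·8^4 + 5·8^3 + 5·8^2 + 5·8 + 3 —bump→ 5·9^5 + 5·9^4 + 5·9^3 + 5·9^2 + 5·9 + 3 = 332148 —(−1)→ 332147
332147 —HB9→ 5·9^5 + 5·9^4 + 5·9^3 + 5·9^2 + 5·9 + 2 —bump→ 5·10^5 + 5·10^4 + 5·10^3 + 5·10^2 + 5·10 + 2 = 555552 —(−1)→ 555551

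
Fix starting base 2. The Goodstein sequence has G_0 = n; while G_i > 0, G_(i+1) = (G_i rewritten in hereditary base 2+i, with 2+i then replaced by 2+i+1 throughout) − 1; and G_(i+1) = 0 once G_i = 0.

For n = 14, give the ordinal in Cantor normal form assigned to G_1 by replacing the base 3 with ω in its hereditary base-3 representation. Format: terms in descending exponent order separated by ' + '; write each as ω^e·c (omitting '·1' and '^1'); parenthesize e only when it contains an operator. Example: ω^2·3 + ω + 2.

ω^(ω + 1) + ω^ω + 2

base 2: 14 = 2^(2 + 1) + 2^2 + 2; at 3: 3^(3 + 1) + 3^3 + 3 = 111; next = 110
base 3: 110 = 3^(3 + 1) + 3^3 + 2; at 4: 4^(4 + 1) + 4^4 + 2 = 1282; next = 1281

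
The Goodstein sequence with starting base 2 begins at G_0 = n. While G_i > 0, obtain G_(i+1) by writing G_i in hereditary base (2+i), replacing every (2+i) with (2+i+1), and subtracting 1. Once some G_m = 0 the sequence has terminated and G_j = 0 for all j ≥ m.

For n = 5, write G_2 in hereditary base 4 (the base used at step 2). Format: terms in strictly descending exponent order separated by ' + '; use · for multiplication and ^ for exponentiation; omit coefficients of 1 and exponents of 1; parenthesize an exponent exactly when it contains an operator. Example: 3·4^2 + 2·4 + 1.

(0) 5|_2 = 2^2 + 1 ↦ 3^3 + 1|_3 = 28 ⇒ 27
(1) 27|_3 = 3^3 ↦ 4^4|_4 = 256 ⇒ 255

3·4^3 + 3·4^2 + 3·4 + 3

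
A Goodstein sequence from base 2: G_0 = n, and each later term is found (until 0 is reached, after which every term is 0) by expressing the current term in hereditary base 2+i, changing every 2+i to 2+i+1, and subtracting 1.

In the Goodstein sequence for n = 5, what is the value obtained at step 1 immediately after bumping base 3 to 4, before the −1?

base 2: 5 = 2^2 + 1; at 3: 3^3 + 1 = 28; next = 27
base 3: 27 = 3^3; at 4: 4^4 = 256; next = 255

256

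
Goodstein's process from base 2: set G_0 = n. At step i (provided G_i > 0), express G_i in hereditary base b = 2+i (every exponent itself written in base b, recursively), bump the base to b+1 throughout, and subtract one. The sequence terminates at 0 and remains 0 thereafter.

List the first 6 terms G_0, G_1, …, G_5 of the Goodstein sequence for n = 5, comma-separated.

5, 27, 255, 467, 775, 1197

step 0: 5 = 2^2 + 1; sub 3 for 2: 3^3 + 1; = 28; G_1 = 28−1 = 27
step 1: 27 = 3^3; sub 4 for 3: 4^4; = 256; G_2 = 256−1 = 255
step 2: 255 = 3·4^3 + 3·4^2 + 3·4 + 3; sub 5 for 4: 3·5^3 + 3·5^2 + 3·5 + 3; = 468; G_3 = 468−1 = 467
step 3: 467 = 3·5^3 + 3·5^2 + 3·5 + 2; sub 6 for 5: 3·6^3 + 3·6^2 + 3·6 + 2; = 776; G_4 = 776−1 = 775
step 4: 775 = 3·6^3 + 3·6^2 + 3·6 + 1; sub 7 for 6: 3·7^3 + 3·7^2 + 3·7 + 1; = 1198; G_5 = 1198−1 = 1197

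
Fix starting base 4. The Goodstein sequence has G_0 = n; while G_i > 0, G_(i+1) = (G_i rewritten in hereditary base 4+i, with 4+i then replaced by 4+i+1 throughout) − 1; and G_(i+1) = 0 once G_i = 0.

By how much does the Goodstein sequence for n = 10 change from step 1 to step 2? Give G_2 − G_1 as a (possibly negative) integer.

1

i=0: 10 = 2·4 + 2 (b=4); 4→5: 2·5 + 2 = 12; 12−1 = 11
i=1: 11 = 2·5 + 1 (b=5); 5→6: 2·6 + 1 = 13; 13−1 = 12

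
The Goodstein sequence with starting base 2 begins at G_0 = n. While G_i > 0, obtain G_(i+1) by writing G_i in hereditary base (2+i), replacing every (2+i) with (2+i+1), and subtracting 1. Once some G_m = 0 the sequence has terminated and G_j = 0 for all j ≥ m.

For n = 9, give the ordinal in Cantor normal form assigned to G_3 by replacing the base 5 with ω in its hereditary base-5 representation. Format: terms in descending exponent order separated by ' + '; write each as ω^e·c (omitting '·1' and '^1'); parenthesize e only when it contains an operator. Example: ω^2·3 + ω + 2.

step 0: 9 = 2^(2 + 1) + 1; sub 3 for 2: 3^(3 + 1) + 1; = 82; G_1 = 82−1 = 81
step 1: 81 = 3^(3 + 1); sub 4 for 3: 4^(4 + 1); = 1024; G_2 = 1024−1 = 1023
step 2: 1023 = 3·4^4 + 3·4^3 + 3·4^2 + 3·4 + 3; sub 5 for 4: 3·5^5 + 3·5^3 + 3·5^2 + 3·5 + 3; = 9843; G_3 = 9843−1 = 9842
step 3: 9842 = 3·5^5 + 3·5^3 + 3·5^2 + 3·5 + 2; sub 6 for 5: 3·6^6 + 3·6^3 + 3·6^2 + 3·6 + 2; = 140744; G_4 = 140744−1 = 140743

ω^ω·3 + ω^3·3 + ω^2·3 + ω·3 + 2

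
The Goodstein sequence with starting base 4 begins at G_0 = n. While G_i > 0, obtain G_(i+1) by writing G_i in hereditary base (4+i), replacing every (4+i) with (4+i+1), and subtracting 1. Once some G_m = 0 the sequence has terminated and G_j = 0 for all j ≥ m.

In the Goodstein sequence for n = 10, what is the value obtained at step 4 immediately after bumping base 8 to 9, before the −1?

(0) 10|_4 = 2·4 + 2 ↦ 2·5 + 2|_5 = 12 ⇒ 11
(1) 11|_5 = 2·5 + 1 ↦ 2·6 + 1|_6 = 13 ⇒ 12
(2) 12|_6 = 2·6 ↦ 2·7|_7 = 14 ⇒ 13
(3) 13|_7 = 7 + 6 ↦ 8 + 6|_8 = 14 ⇒ 13

14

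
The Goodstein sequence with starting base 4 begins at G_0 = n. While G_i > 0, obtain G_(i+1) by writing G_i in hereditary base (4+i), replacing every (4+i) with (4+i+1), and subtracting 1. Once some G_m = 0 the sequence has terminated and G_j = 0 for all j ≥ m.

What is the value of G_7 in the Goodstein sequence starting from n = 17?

17 —HB4→ 4^2 + 1 —bump→ 5^2 + 1 = 26 —(−1)→ 25
25 —HB5→ 5^2 —bump→ 6^2 = 36 —(−1)→ 35
35 —HB6→ 5·6 + 5 —bump→ 5·7 + 5 = 40 —(−1)→ 39
39 —HB7→ 5·7 + 4 —bump→ 5·8 + 4 = 44 —(−1)→ 43
43 —HB8→ 5·8 + 3 —bump→ 5·9 + 3 = 48 —(−1)→ 47
47 —HB9→ 5·9 + 2 —bump→ 5·10 + 2 = 52 —(−1)→ 51
51 —HB10→ 5·10 + 1 —bump→ 5·11 + 1 = 56 —(−1)→ 55

55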